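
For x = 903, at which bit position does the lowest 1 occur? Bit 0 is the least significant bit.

0

903 = 1110000111
Trailing zeros: 0, so the lowest set bit is bit 0 (value 1).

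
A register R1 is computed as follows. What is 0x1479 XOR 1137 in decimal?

4104

0x1479 = 1010001111001
1137 = 0010001110001
XOR → 1000000001000 = 4104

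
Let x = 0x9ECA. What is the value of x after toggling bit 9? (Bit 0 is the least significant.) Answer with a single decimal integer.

40138

x = 1001111011001010
bit 9 is currently 1; toggle it via x ^ (1 << 9) = x ^ 512
→ 1001110011001010 = 40138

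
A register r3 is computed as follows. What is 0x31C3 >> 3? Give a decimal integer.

0x31C3 = 11000111000011
shift right by 3 → 00011000111000 = 1592
(equivalently, floor(12739 / 8))

1592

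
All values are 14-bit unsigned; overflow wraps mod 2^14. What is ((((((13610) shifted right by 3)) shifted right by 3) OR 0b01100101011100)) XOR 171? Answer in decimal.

6519

13610 = 11010100101010
→ shifted right by 3 → 00011010100101 = 1701
→ shifted right by 3 → 00000011010100 = 212
0b01100101011100 = 01100101011100
→ OR → 01100111011100 = 6620
171 = 00000010101011
→ XOR → 01100101110111 = 6519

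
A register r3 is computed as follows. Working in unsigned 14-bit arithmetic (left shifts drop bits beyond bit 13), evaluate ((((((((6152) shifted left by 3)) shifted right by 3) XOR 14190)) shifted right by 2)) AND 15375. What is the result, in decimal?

6152 = 01100000001000
→ shifted left by 3 (mod 2^14) → 00000001000000 = 64
→ shifted right by 3 → 00000000001000 = 8
14190 = 11011101101110
→ XOR → 11011101100110 = 14182
→ shifted right by 2 → 00110111011001 = 3545
15375 = 11110000001111
→ AND → 00110000001001 = 3081

3081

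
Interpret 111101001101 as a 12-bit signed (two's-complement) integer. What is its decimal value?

-179

pattern = 111101001101 (MSB is 1 ⇒ negative)
Invert: 000010110010, add 1 → 000010110011 = 179, so the value is -179.
(Equivalently: 3917 - 2^12 = 3917 - 4096 = -179.)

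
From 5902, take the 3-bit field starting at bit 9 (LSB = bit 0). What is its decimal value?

v = 01011100001110
Shift right by 9: 01011
Mask low 3 bits: 011 = 3

3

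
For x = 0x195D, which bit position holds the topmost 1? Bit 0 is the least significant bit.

12

0x195D = 1100101011101
The topmost 1 is at position 12 (since 2^12 = 4096 ≤ 6493 < 8192).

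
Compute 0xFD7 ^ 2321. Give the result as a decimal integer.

0xFD7 = 111111010111
2321 = 100100010001
XOR → 011011000110 = 1734

1734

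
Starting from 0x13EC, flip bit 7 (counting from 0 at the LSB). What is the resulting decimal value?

x = 1001111101100
bit 7 is currently 1; toggle it via x ^ (1 << 7) = x ^ 128
→ 1001101101100 = 4972

4972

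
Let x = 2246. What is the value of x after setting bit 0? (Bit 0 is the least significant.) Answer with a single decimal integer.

2247

x = 0100011000110
bit 0 is currently 0; set it via x | (1 << 0) = x | 1
→ 0100011000111 = 2247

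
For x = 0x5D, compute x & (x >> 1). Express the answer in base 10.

12

x = 1011101 = 93
x>>1 = 0101110
AND  = 0001100 = 12
(x & (x >> 1) has a 1 wherever x has two consecutive 1 bits.)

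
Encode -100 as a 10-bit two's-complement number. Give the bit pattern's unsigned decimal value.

924

100 in 10 bits: 0001100100
Invert: 1110011011
Add 1:  1110011100 = 924
(Check: 2^10 - 100 = 1024 - 100 = 924.)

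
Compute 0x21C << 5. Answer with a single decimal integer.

17280

0x21C = 000001000011100
shift left by 5 → 100001110000000 = 17280
(equivalently, 540 × 2^5 = 540 × 32)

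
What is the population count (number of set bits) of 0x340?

3

0x340 = 1101000000
Count the 1s: 1 + 1 + 1 = 3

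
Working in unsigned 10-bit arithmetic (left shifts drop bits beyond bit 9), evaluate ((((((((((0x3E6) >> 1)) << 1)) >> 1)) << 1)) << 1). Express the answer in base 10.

0x3E6 = 1111100110
→ >> 1 → 0111110011 = 499
→ << 1 (mod 2^10) → 1111100110 = 998
→ >> 1 → 0111110011 = 499
→ << 1 (mod 2^10) → 1111100110 = 998
→ << 1 (mod 2^10) → 1111001100 = 972

972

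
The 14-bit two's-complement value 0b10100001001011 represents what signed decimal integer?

pattern = 10100001001011 (MSB is 1 ⇒ negative)
Invert: 01011110110100, add 1 → 01011110110101 = 6069, so the value is -6069.
(Equivalently: 10315 - 2^14 = 10315 - 16384 = -6069.)

-6069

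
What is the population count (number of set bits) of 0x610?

3

0x610 = 11000010000
Count the 1s: 1 + 1 + 1 = 3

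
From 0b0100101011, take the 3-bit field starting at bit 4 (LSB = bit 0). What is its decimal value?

v = 0100101011
Shift right by 4: 010010
Mask low 3 bits: 010 = 2

2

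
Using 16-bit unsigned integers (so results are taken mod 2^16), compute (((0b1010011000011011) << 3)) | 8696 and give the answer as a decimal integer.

12792

0b1010011000011011 = 1010011000011011
→ << 3 (mod 2^16) → 0011000011011000 = 12504
8696 = 0010000111111000
→ | → 0011000111111000 = 12792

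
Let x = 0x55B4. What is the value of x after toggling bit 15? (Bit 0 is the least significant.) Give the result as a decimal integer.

54708

x = 0101010110110100
bit 15 is currently 0; toggle it via x ^ (1 << 15) = x ^ 32768
→ 1101010110110100 = 54708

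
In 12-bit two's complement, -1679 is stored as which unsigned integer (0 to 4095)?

2417

1679 in 12 bits: 011010001111
Invert: 100101110000
Add 1:  100101110001 = 2417
(Check: 2^12 - 1679 = 4096 - 1679 = 2417.)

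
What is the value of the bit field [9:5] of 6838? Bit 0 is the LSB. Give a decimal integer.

v = 1101010110110
Shift right by 5: 11010101
Mask low 5 bits: 10101 = 21

21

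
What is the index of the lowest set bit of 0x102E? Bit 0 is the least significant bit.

0x102E = 1000000101110
Trailing zeros: 1, so the lowest set bit is bit 1 (value 2).

1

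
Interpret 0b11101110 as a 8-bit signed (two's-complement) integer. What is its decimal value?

pattern = 11101110 (MSB is 1 ⇒ negative)
Invert: 00010001, add 1 → 00010010 = 18, so the value is -18.
(Equivalently: 238 - 2^8 = 238 - 256 = -18.)

-18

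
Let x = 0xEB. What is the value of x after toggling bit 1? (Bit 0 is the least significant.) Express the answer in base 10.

x = 11101011
bit 1 is currently 1; toggle it via x ^ (1 << 1) = x ^ 2
→ 11101001 = 233

233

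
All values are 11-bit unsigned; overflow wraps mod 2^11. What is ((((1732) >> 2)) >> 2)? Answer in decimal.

108

1732 = 11011000100
→ >> 2 → 00110110001 = 433
→ >> 2 → 00001101100 = 108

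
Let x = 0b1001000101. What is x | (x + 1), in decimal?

583

x = 1001000101 = 581
x + 1 = 1001000110
OR    = 1001000111 = 583
(x | (x + 1) sets the lowest cleared bit.)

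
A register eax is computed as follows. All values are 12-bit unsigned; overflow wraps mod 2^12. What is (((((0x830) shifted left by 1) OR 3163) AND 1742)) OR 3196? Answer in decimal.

3198

0x830 = 100000110000
→ shifted left by 1 (mod 2^12) → 000001100000 = 96
3163 = 110001011011
→ OR → 110001111011 = 3195
1742 = 011011001110
→ AND → 010001001010 = 1098
3196 = 110001111100
→ OR → 110001111110 = 3198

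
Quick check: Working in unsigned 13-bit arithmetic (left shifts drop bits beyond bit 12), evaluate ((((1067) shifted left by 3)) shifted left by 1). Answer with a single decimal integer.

688

1067 = 0010000101011
→ shifted left by 3 (mod 2^13) → 0000101011000 = 344
→ shifted left by 1 (mod 2^13) → 0001010110000 = 688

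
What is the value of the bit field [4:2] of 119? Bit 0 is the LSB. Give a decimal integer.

v = 01110111
Shift right by 2: 011101
Mask low 3 bits: 101 = 5

5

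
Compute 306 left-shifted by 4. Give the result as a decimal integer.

306 = 0000100110010
shift left by 4 → 1001100100000 = 4896
(equivalently, 306 × 2^4 = 306 × 16)

4896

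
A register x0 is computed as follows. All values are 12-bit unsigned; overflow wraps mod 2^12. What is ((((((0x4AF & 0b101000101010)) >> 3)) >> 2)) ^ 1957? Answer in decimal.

1956

0x4AF = 010010101111
0b101000101010 = 101000101010
→ & → 000000101010 = 42
→ >> 3 → 000000000101 = 5
→ >> 2 → 000000000001 = 1
1957 = 011110100101
→ ^ → 011110100100 = 1956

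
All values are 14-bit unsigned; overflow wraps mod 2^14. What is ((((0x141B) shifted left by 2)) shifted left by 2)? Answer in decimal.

0x141B = 01010000011011
→ shifted left by 2 (mod 2^14) → 01000001101100 = 4204
→ shifted left by 2 (mod 2^14) → 00000110110000 = 432

432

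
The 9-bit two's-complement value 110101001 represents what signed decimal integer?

-87

pattern = 110101001 (MSB is 1 ⇒ negative)
Invert: 001010110, add 1 → 001010111 = 87, so the value is -87.
(Equivalently: 425 - 2^9 = 425 - 512 = -87.)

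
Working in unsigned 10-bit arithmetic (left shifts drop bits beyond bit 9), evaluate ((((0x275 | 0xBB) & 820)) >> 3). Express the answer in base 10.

0x275 = 1001110101
0xBB = 0010111011
→ | → 1011111111 = 767
820 = 1100110100
→ & → 1000110100 = 564
→ >> 3 → 0001000110 = 70

70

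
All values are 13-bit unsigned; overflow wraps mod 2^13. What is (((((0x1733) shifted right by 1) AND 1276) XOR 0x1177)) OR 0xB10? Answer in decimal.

0x1733 = 1011100110011
→ shifted right by 1 → 0101110011001 = 2969
1276 = 0010011111100
→ AND → 0000010011000 = 152
0x1177 = 1000101110111
→ XOR → 1000111101111 = 4591
0xB10 = 0101100010000
→ OR → 1101111111111 = 7167

7167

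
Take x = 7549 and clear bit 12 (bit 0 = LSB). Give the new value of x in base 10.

3453

x = 1110101111101
bit 12 is currently 1; clear it via x & ~(1 << 12) = x & ~4096
→ 0110101111101 = 3453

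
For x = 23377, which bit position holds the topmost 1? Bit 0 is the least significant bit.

23377 = 101101101010001
The topmost 1 is at position 14 (since 2^14 = 16384 ≤ 23377 < 32768).

14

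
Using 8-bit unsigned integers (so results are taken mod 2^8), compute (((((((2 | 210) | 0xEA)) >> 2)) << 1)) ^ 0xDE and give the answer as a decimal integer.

2 = 00000010
210 = 11010010
→ | → 11010010 = 210
0xEA = 11101010
→ | → 11111010 = 250
→ >> 2 → 00111110 = 62
→ << 1 (mod 2^8) → 01111100 = 124
0xDE = 11011110
→ ^ → 10100010 = 162

162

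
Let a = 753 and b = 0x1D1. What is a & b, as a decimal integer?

753 = 1011110001
0x1D1 = 0111010001
AND → 0011010001 = 209

209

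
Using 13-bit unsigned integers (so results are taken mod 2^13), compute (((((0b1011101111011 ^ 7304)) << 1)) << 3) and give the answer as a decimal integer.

7984

0b1011101111011 = 1011101111011
7304 = 1110010001000
→ ^ → 0101111110011 = 3059
→ << 1 (mod 2^13) → 1011111100110 = 6118
→ << 3 (mod 2^13) → 1111100110000 = 7984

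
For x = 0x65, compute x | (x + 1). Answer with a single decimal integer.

103

x = 1100101 = 101
x + 1 = 1100110
OR    = 1100111 = 103
(x | (x + 1) sets the lowest cleared bit.)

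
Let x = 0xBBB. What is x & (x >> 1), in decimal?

x = 101110111011 = 3003
x>>1 = 010111011101
AND  = 000110011001 = 409
(x & (x >> 1) has a 1 wherever x has two consecutive 1 bits.)

409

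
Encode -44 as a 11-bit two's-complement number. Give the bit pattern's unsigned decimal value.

44 in 11 bits: 00000101100
Invert: 11111010011
Add 1:  11111010100 = 2004
(Check: 2^11 - 44 = 2048 - 44 = 2004.)

2004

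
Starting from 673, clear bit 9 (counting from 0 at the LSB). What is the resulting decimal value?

x = 1010100001
bit 9 is currently 1; clear it via x & ~(1 << 9) = x & ~512
→ 0010100001 = 161

161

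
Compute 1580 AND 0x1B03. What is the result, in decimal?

512

1580 = 0011000101100
0x1B03 = 1101100000011
AND → 0001000000000 = 512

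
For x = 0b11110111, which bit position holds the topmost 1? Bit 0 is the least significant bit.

0b11110111 = 11110111
The topmost 1 is at position 7 (since 2^7 = 128 ≤ 247 < 256).

7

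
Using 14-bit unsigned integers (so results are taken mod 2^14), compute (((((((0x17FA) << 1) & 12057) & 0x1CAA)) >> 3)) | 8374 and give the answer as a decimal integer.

8630

0x17FA = 01011111111010
→ << 1 (mod 2^14) → 10111111110100 = 12276
12057 = 10111100011001
→ & → 10111100010000 = 12048
0x1CAA = 01110010101010
→ & → 00110000000000 = 3072
→ >> 3 → 00000110000000 = 384
8374 = 10000010110110
→ | → 10000110110110 = 8630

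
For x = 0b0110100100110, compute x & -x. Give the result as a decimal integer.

x = 110100100110 = 3366
-x (two's complement) = …001011011010
AND   = 000000000010 = 2
(x & -x isolates the lowest set bit of x.)

2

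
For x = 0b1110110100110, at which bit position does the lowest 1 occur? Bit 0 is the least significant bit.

1

0b1110110100110 = 1110110100110
Trailing zeros: 1, so the lowest set bit is bit 1 (value 2).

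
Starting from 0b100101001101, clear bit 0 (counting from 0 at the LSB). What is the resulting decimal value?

x = 100101001101
bit 0 is currently 1; clear it via x & ~(1 << 0) = x & ~1
→ 100101001100 = 2380

2380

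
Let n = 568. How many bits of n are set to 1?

4

568 = 1000111000
Count the 1s: 1 + 1 + 1 + 1 = 4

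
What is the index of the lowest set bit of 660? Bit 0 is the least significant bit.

660 = 1010010100
Trailing zeros: 2, so the lowest set bit is bit 2 (value 4).

2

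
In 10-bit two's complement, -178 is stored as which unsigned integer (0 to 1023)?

846

178 in 10 bits: 0010110010
Invert: 1101001101
Add 1:  1101001110 = 846
(Check: 2^10 - 178 = 1024 - 178 = 846.)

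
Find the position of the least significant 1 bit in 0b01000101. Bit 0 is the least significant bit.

0b01000101 = 1000101
Trailing zeros: 0, so the lowest set bit is bit 0 (value 1).

0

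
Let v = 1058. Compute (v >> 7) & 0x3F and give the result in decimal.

v = 000010000100010
Shift right by 7: 00001000
Mask low 6 bits: 001000 = 8

8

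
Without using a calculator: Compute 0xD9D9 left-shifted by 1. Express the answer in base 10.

0xD9D9 = 01101100111011001
shift left by 1 → 11011001110110010 = 111538
(equivalently, 55769 × 2^1 = 55769 × 2)

111538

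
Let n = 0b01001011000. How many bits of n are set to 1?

4

n = 1001011000
Count the 1s: 1 + 1 + 1 + 1 = 4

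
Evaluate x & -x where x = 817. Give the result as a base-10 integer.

1

x = 1100110001 = 817
-x (two's complement) = …0011001111
AND   = 0000000001 = 1
(x & -x isolates the lowest set bit of x.)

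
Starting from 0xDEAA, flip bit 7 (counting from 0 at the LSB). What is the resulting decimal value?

56874

x = 1101111010101010
bit 7 is currently 1; toggle it via x ^ (1 << 7) = x ^ 128
→ 1101111000101010 = 56874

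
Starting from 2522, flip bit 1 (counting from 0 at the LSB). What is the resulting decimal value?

x = 100111011010
bit 1 is currently 1; toggle it via x ^ (1 << 1) = x ^ 2
→ 100111011000 = 2520

2520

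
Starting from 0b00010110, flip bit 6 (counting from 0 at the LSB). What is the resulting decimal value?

x = 00010110
bit 6 is currently 0; toggle it via x ^ (1 << 6) = x ^ 64
→ 01010110 = 86

86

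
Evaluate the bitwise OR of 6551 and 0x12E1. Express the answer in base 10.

6551 = 1100110010111
0x12E1 = 1001011100001
 OR → 1101111110111 = 7159

7159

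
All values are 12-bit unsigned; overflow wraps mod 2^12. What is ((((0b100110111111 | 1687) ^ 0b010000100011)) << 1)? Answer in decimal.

1848

0b100110111111 = 100110111111
1687 = 011010010111
→ | → 111110111111 = 4031
0b010000100011 = 010000100011
→ ^ → 101110011100 = 2972
→ << 1 (mod 2^12) → 011100111000 = 1848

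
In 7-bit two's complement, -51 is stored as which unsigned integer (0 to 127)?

77

51 in 7 bits: 0110011
Invert: 1001100
Add 1:  1001101 = 77
(Check: 2^7 - 51 = 128 - 51 = 77.)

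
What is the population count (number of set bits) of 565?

565 = 1000110101
Count the 1s: 1 + 1 + 1 + 1 + 1 = 5

5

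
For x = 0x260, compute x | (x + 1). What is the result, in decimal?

609

x = 1001100000 = 608
x + 1 = 1001100001
OR    = 1001100001 = 609
(x | (x + 1) sets the lowest cleared bit.)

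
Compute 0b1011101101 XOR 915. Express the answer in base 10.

a = 1011101101
915 = 1110010011
XOR → 0101111110 = 382

382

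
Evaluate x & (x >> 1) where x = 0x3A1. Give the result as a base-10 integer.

384

x = 1110100001 = 929
x>>1 = 0111010000
AND  = 0110000000 = 384
(x & (x >> 1) has a 1 wherever x has two consecutive 1 bits.)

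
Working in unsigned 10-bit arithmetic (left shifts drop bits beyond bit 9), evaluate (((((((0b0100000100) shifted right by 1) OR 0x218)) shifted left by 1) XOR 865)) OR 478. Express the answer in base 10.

0b0100000100 = 0100000100
→ shifted right by 1 → 0010000010 = 130
0x218 = 1000011000
→ OR → 1010011010 = 666
→ shifted left by 1 (mod 2^10) → 0100110100 = 308
865 = 1101100001
→ XOR → 1001010101 = 597
478 = 0111011110
→ OR → 1111011111 = 991

991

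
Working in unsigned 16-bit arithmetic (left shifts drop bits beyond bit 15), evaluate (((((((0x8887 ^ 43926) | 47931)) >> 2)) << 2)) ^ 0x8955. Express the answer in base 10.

0x8887 = 1000100010000111
43926 = 1010101110010110
→ ^ → 0010001100010001 = 8977
47931 = 1011101100111011
→ | → 1011101100111011 = 47931
→ >> 2 → 0010111011001110 = 11982
→ << 2 (mod 2^16) → 1011101100111000 = 47928
0x8955 = 1000100101010101
→ ^ → 0011001001101101 = 12909

12909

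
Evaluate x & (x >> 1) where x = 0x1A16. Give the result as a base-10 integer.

2050

x = 1101000010110 = 6678
x>>1 = 0110100001011
AND  = 0100000000010 = 2050
(x & (x >> 1) has a 1 wherever x has two consecutive 1 bits.)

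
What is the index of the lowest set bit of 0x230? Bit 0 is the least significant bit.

4

0x230 = 1000110000
Trailing zeros: 4, so the lowest set bit is bit 4 (value 16).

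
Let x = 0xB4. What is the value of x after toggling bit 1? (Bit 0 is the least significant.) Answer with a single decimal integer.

182

x = 00010110100
bit 1 is currently 0; toggle it via x ^ (1 << 1) = x ^ 2
→ 00010110110 = 182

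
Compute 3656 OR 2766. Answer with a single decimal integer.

3790

3656 = 111001001000
2766 = 101011001110
 OR → 111011001110 = 3790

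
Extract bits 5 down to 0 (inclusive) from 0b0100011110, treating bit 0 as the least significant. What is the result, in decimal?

30

v = 0100011110
Shift right by 0: 0100011110
Mask low 6 bits: 011110 = 30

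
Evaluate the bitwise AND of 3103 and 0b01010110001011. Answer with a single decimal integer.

3103 = 0110000011111
b = 1010110001011
AND → 0010000001011 = 1035

1035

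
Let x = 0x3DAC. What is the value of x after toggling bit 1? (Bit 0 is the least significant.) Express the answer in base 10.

x = 11110110101100
bit 1 is currently 0; toggle it via x ^ (1 << 1) = x ^ 2
→ 11110110101110 = 15790

15790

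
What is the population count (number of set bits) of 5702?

6

5702 = 1011001000110
Count the 1s: 1 + 1 + 1 + 1 + 1 + 1 = 6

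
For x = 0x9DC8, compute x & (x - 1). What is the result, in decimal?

x = 1001110111001000 = 40392
x - 1 = 1001110111000111
AND   = 1001110111000000 = 40384
(x & (x - 1) clears the lowest set bit of x.)

40384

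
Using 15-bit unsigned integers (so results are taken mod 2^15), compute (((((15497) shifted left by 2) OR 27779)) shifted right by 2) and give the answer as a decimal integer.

8105

15497 = 011110010001001
→ shifted left by 2 (mod 2^15) → 111001000100100 = 29220
27779 = 110110010000011
→ OR → 111111010100111 = 32423
→ shifted right by 2 → 001111110101001 = 8105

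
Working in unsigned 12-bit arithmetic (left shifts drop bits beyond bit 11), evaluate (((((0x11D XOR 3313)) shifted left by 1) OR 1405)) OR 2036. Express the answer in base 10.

0x11D = 000100011101
3313 = 110011110001
→ XOR → 110111101100 = 3564
→ shifted left by 1 (mod 2^12) → 101111011000 = 3032
1405 = 010101111101
→ OR → 111111111101 = 4093
2036 = 011111110100
→ OR → 111111111101 = 4093

4093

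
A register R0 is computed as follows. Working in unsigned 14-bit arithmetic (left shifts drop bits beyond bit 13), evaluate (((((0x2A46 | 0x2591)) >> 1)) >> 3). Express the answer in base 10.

765

0x2A46 = 10101001000110
0x2591 = 10010110010001
→ | → 10111111010111 = 12247
→ >> 1 → 01011111101011 = 6123
→ >> 3 → 00001011111101 = 765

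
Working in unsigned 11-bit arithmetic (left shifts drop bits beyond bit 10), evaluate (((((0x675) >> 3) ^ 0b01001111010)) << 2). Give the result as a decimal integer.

0x675 = 11001110101
→ >> 3 → 00011001110 = 206
0b01001111010 = 01001111010
→ ^ → 01010110100 = 692
→ << 2 (mod 2^11) → 01011010000 = 720

720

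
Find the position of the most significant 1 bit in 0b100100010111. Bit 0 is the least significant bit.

11

0b100100010111 = 100100010111
The topmost 1 is at position 11 (since 2^11 = 2048 ≤ 2327 < 4096).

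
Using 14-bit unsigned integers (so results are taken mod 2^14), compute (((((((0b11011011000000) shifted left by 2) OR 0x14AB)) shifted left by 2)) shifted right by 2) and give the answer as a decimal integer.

0b11011011000000 = 11011011000000
→ shifted left by 2 (mod 2^14) → 01101100000000 = 6912
0x14AB = 01010010101011
→ OR → 01111110101011 = 8107
→ shifted left by 2 (mod 2^14) → 11111010101100 = 16044
→ shifted right by 2 → 00111110101011 = 4011

4011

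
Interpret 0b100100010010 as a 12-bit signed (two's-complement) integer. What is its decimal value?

-1774

pattern = 100100010010 (MSB is 1 ⇒ negative)
Invert: 011011101101, add 1 → 011011101110 = 1774, so the value is -1774.
(Equivalently: 2322 - 2^12 = 2322 - 4096 = -1774.)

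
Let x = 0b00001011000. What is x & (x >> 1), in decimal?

x = 1011000 = 88
x>>1 = 0101100
AND  = 0001000 = 8
(x & (x >> 1) has a 1 wherever x has two consecutive 1 bits.)

8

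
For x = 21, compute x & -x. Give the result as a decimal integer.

1

x = 10101 = 21
-x (two's complement) = …01011
AND   = 00001 = 1
(x & -x isolates the lowest set bit of x.)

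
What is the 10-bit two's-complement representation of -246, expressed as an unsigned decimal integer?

778

246 in 10 bits: 0011110110
Invert: 1100001001
Add 1:  1100001010 = 778
(Check: 2^10 - 246 = 1024 - 246 = 778.)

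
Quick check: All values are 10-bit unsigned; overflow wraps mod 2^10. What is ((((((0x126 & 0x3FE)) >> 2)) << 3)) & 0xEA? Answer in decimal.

0x126 = 0100100110
0x3FE = 1111111110
→ & → 0100100110 = 294
→ >> 2 → 0001001001 = 73
→ << 3 (mod 2^10) → 1001001000 = 584
0xEA = 0011101010
→ & → 0001001000 = 72

72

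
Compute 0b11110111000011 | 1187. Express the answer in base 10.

15843

a = 11110111000011
1187 = 00010010100011
 OR → 11110111100011 = 15843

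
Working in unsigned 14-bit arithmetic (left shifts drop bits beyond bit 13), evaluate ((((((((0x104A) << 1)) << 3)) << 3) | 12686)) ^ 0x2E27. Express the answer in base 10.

0x104A = 01000001001010
→ << 1 (mod 2^14) → 10000010010100 = 8340
→ << 3 (mod 2^14) → 00010010100000 = 1184
→ << 3 (mod 2^14) → 10010100000000 = 9472
12686 = 11000110001110
→ | → 11010110001110 = 13710
0x2E27 = 10111000100111
→ ^ → 01101110101001 = 7081

7081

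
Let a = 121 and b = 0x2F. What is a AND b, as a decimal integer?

41

121 = 1111001
0x2F = 0101111
AND → 0101001 = 41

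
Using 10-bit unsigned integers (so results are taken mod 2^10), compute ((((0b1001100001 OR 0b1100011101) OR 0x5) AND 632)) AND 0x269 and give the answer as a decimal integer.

0b1001100001 = 1001100001
0b1100011101 = 1100011101
→ OR → 1101111101 = 893
0x5 = 0000000101
→ OR → 1101111101 = 893
632 = 1001111000
→ AND → 1001111000 = 632
0x269 = 1001101001
→ AND → 1001101000 = 616

616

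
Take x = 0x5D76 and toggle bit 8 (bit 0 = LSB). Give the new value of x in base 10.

23670

x = 101110101110110
bit 8 is currently 1; toggle it via x ^ (1 << 8) = x ^ 256
→ 101110001110110 = 23670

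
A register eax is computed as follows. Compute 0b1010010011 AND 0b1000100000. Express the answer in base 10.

512

a = 1010010011
b = 1000100000
AND → 1000000000 = 512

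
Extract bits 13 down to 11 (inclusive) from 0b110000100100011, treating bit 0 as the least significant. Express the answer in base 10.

4

v = 110000100100011
Shift right by 11: 1100
Mask low 3 bits: 100 = 4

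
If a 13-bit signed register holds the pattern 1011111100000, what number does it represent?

pattern = 1011111100000 (MSB is 1 ⇒ negative)
Invert: 0100000011111, add 1 → 0100000100000 = 2080, so the value is -2080.
(Equivalently: 6112 - 2^13 = 6112 - 8192 = -2080.)

-2080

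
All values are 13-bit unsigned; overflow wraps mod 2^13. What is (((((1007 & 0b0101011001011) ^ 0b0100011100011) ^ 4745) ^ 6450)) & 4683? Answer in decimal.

3

1007 = 0001111101111
0b0101011001011 = 0101011001011
→ & → 0001011001011 = 715
0b0100011100011 = 0100011100011
→ ^ → 0101000101000 = 2600
4745 = 1001010001001
→ ^ → 1100010100001 = 6305
6450 = 1100100110010
→ ^ → 0000110010011 = 403
4683 = 1001001001011
→ & → 0000000000011 = 3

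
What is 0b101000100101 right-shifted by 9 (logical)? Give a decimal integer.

x = 101000100101
shift right by 9 → 000000000101 = 5
(equivalently, floor(2597 / 512))

5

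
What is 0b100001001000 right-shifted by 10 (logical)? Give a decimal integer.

2

x = 100001001000
shift right by 10 → 000000000010 = 2
(equivalently, floor(2120 / 1024))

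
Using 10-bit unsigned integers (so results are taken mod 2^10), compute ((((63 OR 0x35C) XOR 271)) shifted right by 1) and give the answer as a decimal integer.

312

63 = 0000111111
0x35C = 1101011100
→ OR → 1101111111 = 895
271 = 0100001111
→ XOR → 1001110000 = 624
→ shifted right by 1 → 0100111000 = 312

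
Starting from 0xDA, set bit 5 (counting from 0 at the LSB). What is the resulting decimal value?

250

x = 11011010
bit 5 is currently 0; set it via x | (1 << 5) = x | 32
→ 11111010 = 250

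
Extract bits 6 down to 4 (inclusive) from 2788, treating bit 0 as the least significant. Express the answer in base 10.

6

v = 101011100100
Shift right by 4: 10101110
Mask low 3 bits: 110 = 6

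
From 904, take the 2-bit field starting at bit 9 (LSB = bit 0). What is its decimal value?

v = 001110001000
Shift right by 9: 001
Mask low 2 bits: 01 = 1

1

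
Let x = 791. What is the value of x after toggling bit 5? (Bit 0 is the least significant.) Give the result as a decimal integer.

x = 001100010111
bit 5 is currently 0; toggle it via x ^ (1 << 5) = x ^ 32
→ 001100110111 = 823

823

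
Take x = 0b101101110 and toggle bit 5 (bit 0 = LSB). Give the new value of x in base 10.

x = 101101110
bit 5 is currently 1; toggle it via x ^ (1 << 5) = x ^ 32
→ 101001110 = 334

334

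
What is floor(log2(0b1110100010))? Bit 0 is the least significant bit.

9

0b1110100010 = 1110100010
The topmost 1 is at position 9 (since 2^9 = 512 ≤ 930 < 1024).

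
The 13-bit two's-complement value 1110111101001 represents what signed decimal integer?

-535

pattern = 1110111101001 (MSB is 1 ⇒ negative)
Invert: 0001000010110, add 1 → 0001000010111 = 535, so the value is -535.
(Equivalently: 7657 - 2^13 = 7657 - 8192 = -535.)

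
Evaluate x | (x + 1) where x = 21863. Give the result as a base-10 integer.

21871

x = 101010101100111 = 21863
x + 1 = 101010101101000
OR    = 101010101101111 = 21871
(x | (x + 1) sets the lowest cleared bit.)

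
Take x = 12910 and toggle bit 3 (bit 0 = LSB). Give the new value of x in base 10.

x = 11001001101110
bit 3 is currently 1; toggle it via x ^ (1 << 3) = x ^ 8
→ 11001001100110 = 12902

12902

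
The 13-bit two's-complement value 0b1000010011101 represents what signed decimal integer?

pattern = 1000010011101 (MSB is 1 ⇒ negative)
Invert: 0111101100010, add 1 → 0111101100011 = 3939, so the value is -3939.
(Equivalently: 4253 - 2^13 = 4253 - 8192 = -3939.)

-3939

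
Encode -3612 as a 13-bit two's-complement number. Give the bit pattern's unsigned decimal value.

3612 in 13 bits: 0111000011100
Invert: 1000111100011
Add 1:  1000111100100 = 4580
(Check: 2^13 - 3612 = 8192 - 3612 = 4580.)

4580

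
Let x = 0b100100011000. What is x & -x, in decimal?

8

x = 100100011000 = 2328
-x (two's complement) = …011011101000
AND   = 000000001000 = 8
(x & -x isolates the lowest set bit of x.)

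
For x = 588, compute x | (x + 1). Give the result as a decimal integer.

589

x = 1001001100 = 588
x + 1 = 1001001101
OR    = 1001001101 = 589
(x | (x + 1) sets the lowest cleared bit.)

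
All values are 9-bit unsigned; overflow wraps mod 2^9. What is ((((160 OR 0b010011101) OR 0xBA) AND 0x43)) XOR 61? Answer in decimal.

160 = 010100000
0b010011101 = 010011101
→ OR → 010111101 = 189
0xBA = 010111010
→ OR → 010111111 = 191
0x43 = 001000011
→ AND → 000000011 = 3
61 = 000111101
→ XOR → 000111110 = 62

62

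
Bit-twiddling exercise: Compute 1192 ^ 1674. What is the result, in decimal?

1192 = 10010101000
1674 = 11010001010
XOR → 01000100010 = 546

546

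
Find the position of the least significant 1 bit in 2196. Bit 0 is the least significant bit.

2196 = 100010010100
Trailing zeros: 2, so the lowest set bit is bit 2 (value 4).

2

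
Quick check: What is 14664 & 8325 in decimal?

8192

14664 = 11100101001000
8325 = 10000010000101
AND → 10000000000000 = 8192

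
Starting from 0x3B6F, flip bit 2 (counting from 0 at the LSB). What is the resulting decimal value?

15211

x = 011101101101111
bit 2 is currently 1; toggle it via x ^ (1 << 2) = x ^ 4
→ 011101101101011 = 15211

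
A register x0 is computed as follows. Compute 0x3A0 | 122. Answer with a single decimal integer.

1018

0x3A0 = 1110100000
122 = 0001111010
 OR → 1111111010 = 1018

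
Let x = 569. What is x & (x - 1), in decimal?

x = 1000111001 = 569
x - 1 = 1000111000
AND   = 1000111000 = 568
(x & (x - 1) clears the lowest set bit of x.)

568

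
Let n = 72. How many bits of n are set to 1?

2

72 = 1001000
Count the 1s: 1 + 1 = 2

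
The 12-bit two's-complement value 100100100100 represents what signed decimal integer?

-1756

pattern = 100100100100 (MSB is 1 ⇒ negative)
Invert: 011011011011, add 1 → 011011011100 = 1756, so the value is -1756.
(Equivalently: 2340 - 2^12 = 2340 - 4096 = -1756.)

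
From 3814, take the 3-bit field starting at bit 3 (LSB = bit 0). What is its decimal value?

v = 111011100110
Shift right by 3: 111011100
Mask low 3 bits: 100 = 4

4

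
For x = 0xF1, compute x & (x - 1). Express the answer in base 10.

x = 11110001 = 241
x - 1 = 11110000
AND   = 11110000 = 240
(x & (x - 1) clears the lowest set bit of x.)

240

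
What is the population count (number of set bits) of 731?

731 = 1011011011
Count the 1s: 1 + 1 + 1 + 1 + 1 + 1 + 1 = 7

7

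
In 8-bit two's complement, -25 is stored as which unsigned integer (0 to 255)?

231

25 in 8 bits: 00011001
Invert: 11100110
Add 1:  11100111 = 231
(Check: 2^8 - 25 = 256 - 25 = 231.)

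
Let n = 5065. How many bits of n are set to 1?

5065 = 1001111001001
Count the 1s: 1 + 1 + 1 + 1 + 1 + 1 + 1 = 7

7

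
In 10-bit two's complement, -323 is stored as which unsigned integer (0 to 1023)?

323 in 10 bits: 0101000011
Invert: 1010111100
Add 1:  1010111101 = 701
(Check: 2^10 - 323 = 1024 - 323 = 701.)

701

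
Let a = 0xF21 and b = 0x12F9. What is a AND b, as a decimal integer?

0xF21 = 0111100100001
0x12F9 = 1001011111001
AND → 0001000100001 = 545

545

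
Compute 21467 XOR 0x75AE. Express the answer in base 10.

21467 = 101001111011011
0x75AE = 111010110101110
XOR → 010011001110101 = 9845

9845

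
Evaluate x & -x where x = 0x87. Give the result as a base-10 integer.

x = 10000111 = 135
-x (two's complement) = …01111001
AND   = 00000001 = 1
(x & -x isolates the lowest set bit of x.)

1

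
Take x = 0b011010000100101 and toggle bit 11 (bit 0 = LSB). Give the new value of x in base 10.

x = 011010000100101
bit 11 is currently 0; toggle it via x ^ (1 << 11) = x ^ 2048
→ 011110000100101 = 15397

15397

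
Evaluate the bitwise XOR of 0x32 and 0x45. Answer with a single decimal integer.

0x32 = 0110010
0x45 = 1000101
XOR → 1110111 = 119

119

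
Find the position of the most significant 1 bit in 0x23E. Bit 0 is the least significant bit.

0x23E = 1000111110
The topmost 1 is at position 9 (since 2^9 = 512 ≤ 574 < 1024).

9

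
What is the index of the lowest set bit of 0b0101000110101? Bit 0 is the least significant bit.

0

0b0101000110101 = 101000110101
Trailing zeros: 0, so the lowest set bit is bit 0 (value 1).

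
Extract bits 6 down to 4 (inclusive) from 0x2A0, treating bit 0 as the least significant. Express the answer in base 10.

v = 1010100000
Shift right by 4: 101010
Mask low 3 bits: 010 = 2

2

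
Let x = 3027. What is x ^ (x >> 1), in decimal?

x = 101111010011 = 3027
x>>1 = 010111101001
XOR  = 111000111010 = 3642
(x ^ (x >> 1) gives the standard binary-reflected Gray code of x.)

3642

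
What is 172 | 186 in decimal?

172 = 10101100
186 = 10111010
 OR → 10111110 = 190

190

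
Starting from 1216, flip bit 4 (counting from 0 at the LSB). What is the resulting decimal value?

1232

x = 10011000000
bit 4 is currently 0; toggle it via x ^ (1 << 4) = x ^ 16
→ 10011010000 = 1232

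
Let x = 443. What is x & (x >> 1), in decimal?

153

x = 110111011 = 443
x>>1 = 011011101
AND  = 010011001 = 153
(x & (x >> 1) has a 1 wherever x has two consecutive 1 bits.)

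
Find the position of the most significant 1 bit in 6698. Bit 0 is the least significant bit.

6698 = 1101000101010
The topmost 1 is at position 12 (since 2^12 = 4096 ≤ 6698 < 8192).

12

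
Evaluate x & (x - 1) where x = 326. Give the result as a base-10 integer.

x = 101000110 = 326
x - 1 = 101000101
AND   = 101000100 = 324
(x & (x - 1) clears the lowest set bit of x.)

324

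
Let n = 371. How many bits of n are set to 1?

371 = 101110011
Count the 1s: 1 + 1 + 1 + 1 + 1 + 1 = 6

6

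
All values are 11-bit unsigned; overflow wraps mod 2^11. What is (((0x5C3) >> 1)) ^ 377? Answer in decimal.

0x5C3 = 10111000011
→ >> 1 → 01011100001 = 737
377 = 00101111001
→ ^ → 01110011000 = 920

920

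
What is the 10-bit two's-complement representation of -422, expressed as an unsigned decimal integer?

602

422 in 10 bits: 0110100110
Invert: 1001011001
Add 1:  1001011010 = 602
(Check: 2^10 - 422 = 1024 - 422 = 602.)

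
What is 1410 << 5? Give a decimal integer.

1410 = 0000010110000010
shift left by 5 → 1011000001000000 = 45120
(equivalently, 1410 × 2^5 = 1410 × 32)

45120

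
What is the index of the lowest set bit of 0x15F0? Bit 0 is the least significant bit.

4

0x15F0 = 1010111110000
Trailing zeros: 4, so the lowest set bit is bit 4 (value 16).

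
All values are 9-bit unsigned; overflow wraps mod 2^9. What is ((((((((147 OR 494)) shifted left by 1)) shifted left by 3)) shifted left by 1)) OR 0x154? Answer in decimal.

147 = 010010011
494 = 111101110
→ OR → 111111111 = 511
→ shifted left by 1 (mod 2^9) → 111111110 = 510
→ shifted left by 3 (mod 2^9) → 111110000 = 496
→ shifted left by 1 (mod 2^9) → 111100000 = 480
0x154 = 101010100
→ OR → 111110100 = 500

500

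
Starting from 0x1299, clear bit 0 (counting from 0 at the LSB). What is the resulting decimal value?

x = 01001010011001
bit 0 is currently 1; clear it via x & ~(1 << 0) = x & ~1
→ 01001010011000 = 4760

4760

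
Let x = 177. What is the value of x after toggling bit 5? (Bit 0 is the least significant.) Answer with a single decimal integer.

145

x = 0010110001
bit 5 is currently 1; toggle it via x ^ (1 << 5) = x ^ 32
→ 0010010001 = 145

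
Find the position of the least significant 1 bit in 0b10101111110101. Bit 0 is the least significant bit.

0

0b10101111110101 = 10101111110101
Trailing zeros: 0, so the lowest set bit is bit 0 (value 1).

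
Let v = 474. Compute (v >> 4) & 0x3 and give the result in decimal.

1

v = 111011010
Shift right by 4: 11101
Mask low 2 bits: 01 = 1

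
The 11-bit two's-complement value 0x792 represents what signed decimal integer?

-110

pattern = 11110010010 (MSB is 1 ⇒ negative)
Invert: 00001101101, add 1 → 00001101110 = 110, so the value is -110.
(Equivalently: 1938 - 2^11 = 1938 - 2048 = -110.)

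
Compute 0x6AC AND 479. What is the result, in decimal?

140

0x6AC = 11010101100
479 = 00111011111
AND → 00010001100 = 140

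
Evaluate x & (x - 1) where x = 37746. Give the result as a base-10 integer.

37744

x = 1001001101110010 = 37746
x - 1 = 1001001101110001
AND   = 1001001101110000 = 37744
(x & (x - 1) clears the lowest set bit of x.)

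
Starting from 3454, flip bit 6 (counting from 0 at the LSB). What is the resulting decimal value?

3390

x = 110101111110
bit 6 is currently 1; toggle it via x ^ (1 << 6) = x ^ 64
→ 110100111110 = 3390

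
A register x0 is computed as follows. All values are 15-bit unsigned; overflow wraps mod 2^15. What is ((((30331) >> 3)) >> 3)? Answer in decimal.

30331 = 111011001111011
→ >> 3 → 000111011001111 = 3791
→ >> 3 → 000000111011001 = 473

473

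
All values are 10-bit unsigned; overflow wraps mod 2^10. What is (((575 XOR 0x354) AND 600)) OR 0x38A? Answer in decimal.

970

575 = 1000111111
0x354 = 1101010100
→ XOR → 0101101011 = 363
600 = 1001011000
→ AND → 0001001000 = 72
0x38A = 1110001010
→ OR → 1111001010 = 970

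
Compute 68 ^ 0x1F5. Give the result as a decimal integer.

68 = 001000100
0x1F5 = 111110101
XOR → 110110001 = 433

433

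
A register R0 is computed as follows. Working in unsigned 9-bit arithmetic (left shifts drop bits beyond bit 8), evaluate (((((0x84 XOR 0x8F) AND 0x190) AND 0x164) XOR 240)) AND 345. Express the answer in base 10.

0x84 = 010000100
0x8F = 010001111
→ XOR → 000001011 = 11
0x190 = 110010000
→ AND → 000000000 = 0
0x164 = 101100100
→ AND → 000000000 = 0
240 = 011110000
→ XOR → 011110000 = 240
345 = 101011001
→ AND → 001010000 = 80

80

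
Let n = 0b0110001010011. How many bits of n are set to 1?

6

n = 110001010011
Count the 1s: 1 + 1 + 1 + 1 + 1 + 1 = 6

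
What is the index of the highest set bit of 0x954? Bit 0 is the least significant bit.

0x954 = 100101010100
The topmost 1 is at position 11 (since 2^11 = 2048 ≤ 2388 < 4096).

11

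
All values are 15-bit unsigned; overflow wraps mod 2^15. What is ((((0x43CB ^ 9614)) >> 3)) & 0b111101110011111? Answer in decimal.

2184

0x43CB = 100001111001011
9614 = 010010110001110
→ ^ → 110011001000101 = 26181
→ >> 3 → 000110011001000 = 3272
0b111101110011111 = 111101110011111
→ & → 000100010001000 = 2184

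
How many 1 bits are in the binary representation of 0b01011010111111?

10

n = 1011010111111
Count the 1s: 1 + 1 + 1 + 1 + 1 + 1 + 1 + 1 + 1 + 1 = 10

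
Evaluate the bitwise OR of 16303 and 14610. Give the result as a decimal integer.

16303 = 11111110101111
14610 = 11100100010010
 OR → 11111110111111 = 16319

16319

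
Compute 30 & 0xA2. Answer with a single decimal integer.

2

30 = 00011110
0xA2 = 10100010
AND → 00000010 = 2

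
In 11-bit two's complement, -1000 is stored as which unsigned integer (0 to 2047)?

1048

1000 in 11 bits: 01111101000
Invert: 10000010111
Add 1:  10000011000 = 1048
(Check: 2^11 - 1000 = 2048 - 1000 = 1048.)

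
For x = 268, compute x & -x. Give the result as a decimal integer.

4

x = 100001100 = 268
-x (two's complement) = …011110100
AND   = 000000100 = 4
(x & -x isolates the lowest set bit of x.)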